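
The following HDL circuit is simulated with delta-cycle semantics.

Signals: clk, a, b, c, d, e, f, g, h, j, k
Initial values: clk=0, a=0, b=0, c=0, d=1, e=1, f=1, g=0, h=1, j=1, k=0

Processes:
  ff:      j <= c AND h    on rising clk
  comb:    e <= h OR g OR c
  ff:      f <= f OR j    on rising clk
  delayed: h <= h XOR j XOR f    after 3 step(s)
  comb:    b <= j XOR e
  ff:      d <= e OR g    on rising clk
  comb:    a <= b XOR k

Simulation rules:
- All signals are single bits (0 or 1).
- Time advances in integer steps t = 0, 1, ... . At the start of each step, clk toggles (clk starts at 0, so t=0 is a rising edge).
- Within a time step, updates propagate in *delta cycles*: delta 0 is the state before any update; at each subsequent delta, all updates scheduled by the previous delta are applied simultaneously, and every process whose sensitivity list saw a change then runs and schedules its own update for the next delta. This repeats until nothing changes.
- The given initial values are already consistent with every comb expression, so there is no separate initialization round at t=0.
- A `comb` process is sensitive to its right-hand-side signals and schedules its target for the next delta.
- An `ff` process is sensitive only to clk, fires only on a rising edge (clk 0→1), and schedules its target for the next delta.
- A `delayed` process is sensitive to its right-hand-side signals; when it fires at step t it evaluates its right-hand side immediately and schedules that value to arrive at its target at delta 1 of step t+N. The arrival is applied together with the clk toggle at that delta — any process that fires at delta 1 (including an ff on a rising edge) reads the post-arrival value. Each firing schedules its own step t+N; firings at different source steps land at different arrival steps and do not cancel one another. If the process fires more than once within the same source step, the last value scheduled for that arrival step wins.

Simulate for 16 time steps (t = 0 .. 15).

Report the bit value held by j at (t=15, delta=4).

0

t0.Δ0 d=1 f=1 clk=0 a=0 k=0 g=0 e=1 j=1 h=1 c=0 b=0
t0.Δ1 d=1 f=1 clk=1 a=0 k=0 g=0 e=1 j=1 h=1 c=0 b=0
t0.Δ2 d=1 f=1 clk=1 a=0 k=0 g=0 e=1 j=0 h=1 c=0 b=0
t0.Δ3 d=1 f=1 clk=1 a=0 k=0 g=0 e=1 j=0 h=1 c=0 b=1
t0.Δ4 d=1 f=1 clk=1 a=1 k=0 g=0 e=1 j=0 h=1 c=0 b=1
t1.Δ0 d=1 f=1 clk=1 a=1 k=0 g=0 e=1 j=0 h=1 c=0 b=1
t1.Δ1 d=1 f=1 clk=0 a=1 k=0 g=0 e=1 j=0 h=1 c=0 b=1
t2.Δ0 d=1 f=1 clk=0 a=1 k=0 g=0 e=1 j=0 h=1 c=0 b=1
t2.Δ1 d=1 f=1 clk=1 a=1 k=0 g=0 e=1 j=0 h=1 c=0 b=1
t3.Δ0 d=1 f=1 clk=1 a=1 k=0 g=0 e=1 j=0 h=1 c=0 b=1
t3.Δ1 d=1 f=1 clk=0 a=1 k=0 g=0 e=1 j=0 h=0 c=0 b=1
t3.Δ2 d=1 f=1 clk=0 a=1 k=0 g=0 e=0 j=0 h=0 c=0 b=1
t3.Δ3 d=1 f=1 clk=0 a=1 k=0 g=0 e=0 j=0 h=0 c=0 b=0
t3.Δ4 d=1 f=1 clk=0 a=0 k=0 g=0 e=0 j=0 h=0 c=0 b=0
t4.Δ0 d=1 f=1 clk=0 a=0 k=0 g=0 e=0 j=0 h=0 c=0 b=0
t4.Δ1 d=1 f=1 clk=1 a=0 k=0 g=0 e=0 j=0 h=0 c=0 b=0
t4.Δ2 d=0 f=1 clk=1 a=0 k=0 g=0 e=0 j=0 h=0 c=0 b=0
t5.Δ0 d=0 f=1 clk=1 a=0 k=0 g=0 e=0 j=0 h=0 c=0 b=0
t5.Δ1 d=0 f=1 clk=0 a=0 k=0 g=0 e=0 j=0 h=0 c=0 b=0
t6.Δ0 d=0 f=1 clk=0 a=0 k=0 g=0 e=0 j=0 h=0 c=0 b=0
t6.Δ1 d=0 f=1 clk=1 a=0 k=0 g=0 e=0 j=0 h=1 c=0 b=0
t6.Δ2 d=0 f=1 clk=1 a=0 k=0 g=0 e=1 j=0 h=1 c=0 b=0
t6.Δ3 d=0 f=1 clk=1 a=0 k=0 g=0 e=1 j=0 h=1 c=0 b=1
t6.Δ4 d=0 f=1 clk=1 a=1 k=0 g=0 e=1 j=0 h=1 c=0 b=1
t7.Δ0 d=0 f=1 clk=1 a=1 k=0 g=0 e=1 j=0 h=1 c=0 b=1
t7.Δ1 d=0 f=1 clk=0 a=1 k=0 g=0 e=1 j=0 h=1 c=0 b=1
t8.Δ0 d=0 f=1 clk=0 a=1 k=0 g=0 e=1 j=0 h=1 c=0 b=1
t8.Δ1 d=0 f=1 clk=1 a=1 k=0 g=0 e=1 j=0 h=1 c=0 b=1
t8.Δ2 d=1 f=1 clk=1 a=1 k=0 g=0 e=1 j=0 h=1 c=0 b=1
t9.Δ0 d=1 f=1 clk=1 a=1 k=0 g=0 e=1 j=0 h=1 c=0 b=1
t9.Δ1 d=1 f=1 clk=0 a=1 k=0 g=0 e=1 j=0 h=0 c=0 b=1
t9.Δ2 d=1 f=1 clk=0 a=1 k=0 g=0 e=0 j=0 h=0 c=0 b=1
t9.Δ3 d=1 f=1 clk=0 a=1 k=0 g=0 e=0 j=0 h=0 c=0 b=0
t9.Δ4 d=1 f=1 clk=0 a=0 k=0 g=0 e=0 j=0 h=0 c=0 b=0
t10.Δ0 d=1 f=1 clk=0 a=0 k=0 g=0 e=0 j=0 h=0 c=0 b=0
t10.Δ1 d=1 f=1 clk=1 a=0 k=0 g=0 e=0 j=0 h=0 c=0 b=0
t10.Δ2 d=0 f=1 clk=1 a=0 k=0 g=0 e=0 j=0 h=0 c=0 b=0
t11.Δ0 d=0 f=1 clk=1 a=0 k=0 g=0 e=0 j=0 h=0 c=0 b=0
t11.Δ1 d=0 f=1 clk=0 a=0 k=0 g=0 e=0 j=0 h=0 c=0 b=0
t12.Δ0 d=0 f=1 clk=0 a=0 k=0 g=0 e=0 j=0 h=0 c=0 b=0
t12.Δ1 d=0 f=1 clk=1 a=0 k=0 g=0 e=0 j=0 h=1 c=0 b=0
t12.Δ2 d=0 f=1 clk=1 a=0 k=0 g=0 e=1 j=0 h=1 c=0 b=0
t12.Δ3 d=0 f=1 clk=1 a=0 k=0 g=0 e=1 j=0 h=1 c=0 b=1
t12.Δ4 d=0 f=1 clk=1 a=1 k=0 g=0 e=1 j=0 h=1 c=0 b=1
t13.Δ0 d=0 f=1 clk=1 a=1 k=0 g=0 e=1 j=0 h=1 c=0 b=1
t13.Δ1 d=0 f=1 clk=0 a=1 k=0 g=0 e=1 j=0 h=1 c=0 b=1
t14.Δ0 d=0 f=1 clk=0 a=1 k=0 g=0 e=1 j=0 h=1 c=0 b=1
t14.Δ1 d=0 f=1 clk=1 a=1 k=0 g=0 e=1 j=0 h=1 c=0 b=1
t14.Δ2 d=1 f=1 clk=1 a=1 k=0 g=0 e=1 j=0 h=1 c=0 b=1
t15.Δ0 d=1 f=1 clk=1 a=1 k=0 g=0 e=1 j=0 h=1 c=0 b=1
t15.Δ1 d=1 f=1 clk=0 a=1 k=0 g=0 e=1 j=0 h=0 c=0 b=1
t15.Δ2 d=1 f=1 clk=0 a=1 k=0 g=0 e=0 j=0 h=0 c=0 b=1
t15.Δ3 d=1 f=1 clk=0 a=1 k=0 g=0 e=0 j=0 h=0 c=0 b=0
t15.Δ4 d=1 f=1 clk=0 a=0 k=0 g=0 e=0 j=0 h=0 c=0 b=0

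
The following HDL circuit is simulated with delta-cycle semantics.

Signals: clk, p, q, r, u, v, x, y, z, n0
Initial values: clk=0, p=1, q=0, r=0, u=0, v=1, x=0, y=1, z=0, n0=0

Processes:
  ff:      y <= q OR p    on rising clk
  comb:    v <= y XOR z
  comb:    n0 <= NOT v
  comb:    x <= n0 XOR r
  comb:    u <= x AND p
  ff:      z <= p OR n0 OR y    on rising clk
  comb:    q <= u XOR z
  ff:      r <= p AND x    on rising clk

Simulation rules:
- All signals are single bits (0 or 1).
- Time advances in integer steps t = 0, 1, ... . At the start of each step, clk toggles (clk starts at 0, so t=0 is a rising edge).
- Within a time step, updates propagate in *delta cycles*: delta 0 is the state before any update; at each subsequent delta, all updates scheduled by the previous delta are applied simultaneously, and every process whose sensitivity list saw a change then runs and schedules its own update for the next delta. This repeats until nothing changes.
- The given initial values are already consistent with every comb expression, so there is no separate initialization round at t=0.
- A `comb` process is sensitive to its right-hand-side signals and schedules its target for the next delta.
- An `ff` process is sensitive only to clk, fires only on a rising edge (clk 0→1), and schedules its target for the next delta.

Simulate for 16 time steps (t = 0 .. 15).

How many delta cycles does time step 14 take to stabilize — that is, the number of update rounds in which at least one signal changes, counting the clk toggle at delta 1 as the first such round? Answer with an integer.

5

[bits: u,y,q,n0,x,z,r,v,p,clk]
t=0: Δ0=0100000110 Δ1=0100000111 Δ2=0100010111 Δ3=0110010011 Δ4=0111010011 Δ5=0111110011 Δ6=1111110011 Δ7=1101110011 | 7Δ
t=1: Δ0=1101110011 Δ1=1101110010 | 1Δ
t=2: Δ0=1101110010 Δ1=1101110011 Δ2=1101111011 Δ3=1101011011 Δ4=0101011011 Δ5=0111011011 | 5Δ
t=3: Δ0=0111011011 Δ1=0111011010 | 1Δ
t=4: Δ0=0111011010 Δ1=0111011011 Δ2=0111010011 Δ3=0111110011 Δ4=1111110011 Δ5=1101110011 | 5Δ
t=5: Δ0=1101110011 Δ1=1101110010 | 1Δ
t=6: Δ0=1101110010 Δ1=1101110011 Δ2=1101111011 Δ3=1101011011 Δ4=0101011011 Δ5=0111011011 | 5Δ
t=7: Δ0=0111011011 Δ1=0111011010 | 1Δ
t=8: Δ0=0111011010 Δ1=0111011011 Δ2=0111010011 Δ3=0111110011 Δ4=1111110011 Δ5=1101110011 | 5Δ
t=9: Δ0=1101110011 Δ1=1101110010 | 1Δ
t=10: Δ0=1101110010 Δ1=1101110011 Δ2=1101111011 Δ3=1101011011 Δ4=0101011011 Δ5=0111011011 | 5Δ
t=11: Δ0=0111011011 Δ1=0111011010 | 1Δ
t=12: Δ0=0111011010 Δ1=0111011011 Δ2=0111010011 Δ3=0111110011 Δ4=1111110011 Δ5=1101110011 | 5Δ
t=13: Δ0=1101110011 Δ1=1101110010 | 1Δ
t=14: Δ0=1101110010 Δ1=1101110011 Δ2=1101111011 Δ3=1101011011 Δ4=0101011011 Δ5=0111011011 | 5Δ
t=15: Δ0=0111011011 Δ1=0111011010 | 1Δ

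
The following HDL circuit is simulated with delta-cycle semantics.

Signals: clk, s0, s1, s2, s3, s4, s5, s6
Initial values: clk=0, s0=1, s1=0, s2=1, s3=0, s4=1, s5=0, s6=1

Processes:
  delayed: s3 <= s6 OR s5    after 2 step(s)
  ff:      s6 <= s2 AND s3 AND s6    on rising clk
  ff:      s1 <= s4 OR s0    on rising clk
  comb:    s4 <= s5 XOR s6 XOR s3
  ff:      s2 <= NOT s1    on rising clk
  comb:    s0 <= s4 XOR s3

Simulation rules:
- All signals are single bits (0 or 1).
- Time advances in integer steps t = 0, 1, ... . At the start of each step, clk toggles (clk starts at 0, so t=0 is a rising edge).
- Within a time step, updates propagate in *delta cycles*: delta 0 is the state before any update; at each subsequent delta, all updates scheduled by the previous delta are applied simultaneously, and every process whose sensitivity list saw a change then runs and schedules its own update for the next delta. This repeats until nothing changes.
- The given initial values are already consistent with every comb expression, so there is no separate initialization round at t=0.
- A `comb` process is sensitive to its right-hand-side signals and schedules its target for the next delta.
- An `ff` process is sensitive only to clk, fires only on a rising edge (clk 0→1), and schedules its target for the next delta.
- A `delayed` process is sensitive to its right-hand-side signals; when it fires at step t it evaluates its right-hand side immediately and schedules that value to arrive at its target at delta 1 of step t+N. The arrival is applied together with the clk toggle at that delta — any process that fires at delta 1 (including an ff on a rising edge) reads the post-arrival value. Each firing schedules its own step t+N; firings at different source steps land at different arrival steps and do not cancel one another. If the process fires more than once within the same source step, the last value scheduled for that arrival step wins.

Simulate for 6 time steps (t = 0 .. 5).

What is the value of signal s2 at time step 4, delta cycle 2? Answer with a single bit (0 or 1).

1

t=0 Δ0: s6=1 s5=0 s1=0 s3=0 s0=1 clk=0 s4=1 s2=1
  Δ1: clk:0→1
  Δ2: s6:1→0, s1:0→1
  Δ3: s4:1→0
  Δ4: s0:1→0
  (4Δ to stable)
t=1 Δ0: s6=0 s5=0 s1=1 s3=0 s0=0 clk=1 s4=0 s2=1
  Δ1: clk:1→0
  (1Δ to stable)
t=2 Δ0: s6=0 s5=0 s1=1 s3=0 s0=0 clk=0 s4=0 s2=1
  Δ1: clk:0→1
  Δ2: s1:1→0, s2:1→0
  (2Δ to stable)
t=3 Δ0: s6=0 s5=0 s1=0 s3=0 s0=0 clk=1 s4=0 s2=0
  Δ1: clk:1→0
  (1Δ to stable)
t=4 Δ0: s6=0 s5=0 s1=0 s3=0 s0=0 clk=0 s4=0 s2=0
  Δ1: clk:0→1
  Δ2: s2:0→1
  (2Δ to stable)
t=5 Δ0: s6=0 s5=0 s1=0 s3=0 s0=0 clk=1 s4=0 s2=1
  Δ1: clk:1→0
  (1Δ to stable)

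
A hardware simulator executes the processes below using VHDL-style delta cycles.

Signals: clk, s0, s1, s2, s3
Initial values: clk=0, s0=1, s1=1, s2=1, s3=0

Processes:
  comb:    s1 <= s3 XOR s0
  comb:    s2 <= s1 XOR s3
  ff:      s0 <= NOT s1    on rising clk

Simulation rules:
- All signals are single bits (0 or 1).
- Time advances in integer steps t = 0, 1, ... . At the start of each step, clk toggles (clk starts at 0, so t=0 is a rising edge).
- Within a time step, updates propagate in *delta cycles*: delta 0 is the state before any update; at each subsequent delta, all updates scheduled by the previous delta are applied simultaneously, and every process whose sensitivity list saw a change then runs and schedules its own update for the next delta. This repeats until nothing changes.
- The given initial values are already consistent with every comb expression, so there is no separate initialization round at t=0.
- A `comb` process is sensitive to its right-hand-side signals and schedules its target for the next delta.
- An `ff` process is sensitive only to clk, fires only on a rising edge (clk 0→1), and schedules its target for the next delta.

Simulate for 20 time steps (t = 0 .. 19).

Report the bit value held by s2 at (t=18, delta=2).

t0.Δ0 clk=0 s0=1 s1=1 s2=1 s3=0
t0.Δ1 clk=1 s0=1 s1=1 s2=1 s3=0
t0.Δ2 clk=1 s0=0 s1=1 s2=1 s3=0
t0.Δ3 clk=1 s0=0 s1=0 s2=1 s3=0
t0.Δ4 clk=1 s0=0 s1=0 s2=0 s3=0
t1.Δ0 clk=1 s0=0 s1=0 s2=0 s3=0
t1.Δ1 clk=0 s0=0 s1=0 s2=0 s3=0
t2.Δ0 clk=0 s0=0 s1=0 s2=0 s3=0
t2.Δ1 clk=1 s0=0 s1=0 s2=0 s3=0
t2.Δ2 clk=1 s0=1 s1=0 s2=0 s3=0
t2.Δ3 clk=1 s0=1 s1=1 s2=0 s3=0
t2.Δ4 clk=1 s0=1 s1=1 s2=1 s3=0
t3.Δ0 clk=1 s0=1 s1=1 s2=1 s3=0
t3.Δ1 clk=0 s0=1 s1=1 s2=1 s3=0
t4.Δ0 clk=0 s0=1 s1=1 s2=1 s3=0
t4.Δ1 clk=1 s0=1 s1=1 s2=1 s3=0
t4.Δ2 clk=1 s0=0 s1=1 s2=1 s3=0
t4.Δ3 clk=1 s0=0 s1=0 s2=1 s3=0
t4.Δ4 clk=1 s0=0 s1=0 s2=0 s3=0
t5.Δ0 clk=1 s0=0 s1=0 s2=0 s3=0
t5.Δ1 clk=0 s0=0 s1=0 s2=0 s3=0
t6.Δ0 clk=0 s0=0 s1=0 s2=0 s3=0
t6.Δ1 clk=1 s0=0 s1=0 s2=0 s3=0
t6.Δ2 clk=1 s0=1 s1=0 s2=0 s3=0
t6.Δ3 clk=1 s0=1 s1=1 s2=0 s3=0
t6.Δ4 clk=1 s0=1 s1=1 s2=1 s3=0
t7.Δ0 clk=1 s0=1 s1=1 s2=1 s3=0
t7.Δ1 clk=0 s0=1 s1=1 s2=1 s3=0
t8.Δ0 clk=0 s0=1 s1=1 s2=1 s3=0
t8.Δ1 clk=1 s0=1 s1=1 s2=1 s3=0
t8.Δ2 clk=1 s0=0 s1=1 s2=1 s3=0
t8.Δ3 clk=1 s0=0 s1=0 s2=1 s3=0
t8.Δ4 clk=1 s0=0 s1=0 s2=0 s3=0
t9.Δ0 clk=1 s0=0 s1=0 s2=0 s3=0
t9.Δ1 clk=0 s0=0 s1=0 s2=0 s3=0
t10.Δ0 clk=0 s0=0 s1=0 s2=0 s3=0
t10.Δ1 clk=1 s0=0 s1=0 s2=0 s3=0
t10.Δ2 clk=1 s0=1 s1=0 s2=0 s3=0
t10.Δ3 clk=1 s0=1 s1=1 s2=0 s3=0
t10.Δ4 clk=1 s0=1 s1=1 s2=1 s3=0
t11.Δ0 clk=1 s0=1 s1=1 s2=1 s3=0
t11.Δ1 clk=0 s0=1 s1=1 s2=1 s3=0
t12.Δ0 clk=0 s0=1 s1=1 s2=1 s3=0
t12.Δ1 clk=1 s0=1 s1=1 s2=1 s3=0
t12.Δ2 clk=1 s0=0 s1=1 s2=1 s3=0
t12.Δ3 clk=1 s0=0 s1=0 s2=1 s3=0
t12.Δ4 clk=1 s0=0 s1=0 s2=0 s3=0
t13.Δ0 clk=1 s0=0 s1=0 s2=0 s3=0
t13.Δ1 clk=0 s0=0 s1=0 s2=0 s3=0
t14.Δ0 clk=0 s0=0 s1=0 s2=0 s3=0
t14.Δ1 clk=1 s0=0 s1=0 s2=0 s3=0
t14.Δ2 clk=1 s0=1 s1=0 s2=0 s3=0
t14.Δ3 clk=1 s0=1 s1=1 s2=0 s3=0
t14.Δ4 clk=1 s0=1 s1=1 s2=1 s3=0
t15.Δ0 clk=1 s0=1 s1=1 s2=1 s3=0
t15.Δ1 clk=0 s0=1 s1=1 s2=1 s3=0
t16.Δ0 clk=0 s0=1 s1=1 s2=1 s3=0
t16.Δ1 clk=1 s0=1 s1=1 s2=1 s3=0
t16.Δ2 clk=1 s0=0 s1=1 s2=1 s3=0
t16.Δ3 clk=1 s0=0 s1=0 s2=1 s3=0
t16.Δ4 clk=1 s0=0 s1=0 s2=0 s3=0
t17.Δ0 clk=1 s0=0 s1=0 s2=0 s3=0
t17.Δ1 clk=0 s0=0 s1=0 s2=0 s3=0
t18.Δ0 clk=0 s0=0 s1=0 s2=0 s3=0
t18.Δ1 clk=1 s0=0 s1=0 s2=0 s3=0
t18.Δ2 clk=1 s0=1 s1=0 s2=0 s3=0
t18.Δ3 clk=1 s0=1 s1=1 s2=0 s3=0
t18.Δ4 clk=1 s0=1 s1=1 s2=1 s3=0
t19.Δ0 clk=1 s0=1 s1=1 s2=1 s3=0
t19.Δ1 clk=0 s0=1 s1=1 s2=1 s3=0

0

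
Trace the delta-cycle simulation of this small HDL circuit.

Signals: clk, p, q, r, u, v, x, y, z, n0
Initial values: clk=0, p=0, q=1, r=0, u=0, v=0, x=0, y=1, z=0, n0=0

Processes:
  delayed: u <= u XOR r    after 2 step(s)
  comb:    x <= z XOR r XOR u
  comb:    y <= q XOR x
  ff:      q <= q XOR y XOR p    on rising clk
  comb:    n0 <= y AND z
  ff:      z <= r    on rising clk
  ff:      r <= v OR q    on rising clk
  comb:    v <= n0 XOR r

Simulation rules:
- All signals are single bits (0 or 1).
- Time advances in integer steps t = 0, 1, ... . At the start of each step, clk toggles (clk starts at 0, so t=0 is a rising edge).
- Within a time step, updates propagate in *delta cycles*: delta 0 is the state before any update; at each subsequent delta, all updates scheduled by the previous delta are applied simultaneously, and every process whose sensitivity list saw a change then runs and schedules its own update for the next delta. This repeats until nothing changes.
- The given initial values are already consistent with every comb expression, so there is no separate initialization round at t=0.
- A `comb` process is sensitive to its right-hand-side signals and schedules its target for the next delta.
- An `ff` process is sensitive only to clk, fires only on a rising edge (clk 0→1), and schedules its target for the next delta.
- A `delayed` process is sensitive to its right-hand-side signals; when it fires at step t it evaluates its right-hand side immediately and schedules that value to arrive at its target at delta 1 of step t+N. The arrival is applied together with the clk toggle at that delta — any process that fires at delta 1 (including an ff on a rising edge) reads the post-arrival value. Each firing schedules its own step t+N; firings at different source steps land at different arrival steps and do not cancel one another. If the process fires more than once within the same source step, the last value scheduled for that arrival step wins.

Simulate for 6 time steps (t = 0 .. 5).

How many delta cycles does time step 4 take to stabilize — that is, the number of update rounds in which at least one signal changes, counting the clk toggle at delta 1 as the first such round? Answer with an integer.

5

t=0 Δ0: q=1 u=0 v=0 r=0 x=0 z=0 y=1 n0=0 p=0 clk=0
  Δ1: clk:0→1
  Δ2: q:1→0, r:0→1
  Δ3: v:0→1, x:0→1, y:1→0
  Δ4: y:0→1
  (4Δ to stable)
t=1 Δ0: q=0 u=0 v=1 r=1 x=1 z=0 y=1 n0=0 p=0 clk=1
  Δ1: clk:1→0
  (1Δ to stable)
t=2 Δ0: q=0 u=0 v=1 r=1 x=1 z=0 y=1 n0=0 p=0 clk=0
  Δ1: u:0→1, clk:0→1
  Δ2: q:0→1, x:1→0, z:0→1
  Δ3: x:0→1, n0:0→1
  Δ4: v:1→0, y:1→0
  Δ5: n0:1→0
  Δ6: v:0→1
  (6Δ to stable)
t=3 Δ0: q=1 u=1 v=1 r=1 x=1 z=1 y=0 n0=0 p=0 clk=1
  Δ1: clk:1→0
  (1Δ to stable)
t=4 Δ0: q=1 u=1 v=1 r=1 x=1 z=1 y=0 n0=0 p=0 clk=0
  Δ1: u:1→0, clk:0→1
  Δ2: x:1→0
  Δ3: y:0→1
  Δ4: n0:0→1
  Δ5: v:1→0
  (5Δ to stable)
t=5 Δ0: q=1 u=0 v=0 r=1 x=0 z=1 y=1 n0=1 p=0 clk=1
  Δ1: clk:1→0
  (1Δ to stable)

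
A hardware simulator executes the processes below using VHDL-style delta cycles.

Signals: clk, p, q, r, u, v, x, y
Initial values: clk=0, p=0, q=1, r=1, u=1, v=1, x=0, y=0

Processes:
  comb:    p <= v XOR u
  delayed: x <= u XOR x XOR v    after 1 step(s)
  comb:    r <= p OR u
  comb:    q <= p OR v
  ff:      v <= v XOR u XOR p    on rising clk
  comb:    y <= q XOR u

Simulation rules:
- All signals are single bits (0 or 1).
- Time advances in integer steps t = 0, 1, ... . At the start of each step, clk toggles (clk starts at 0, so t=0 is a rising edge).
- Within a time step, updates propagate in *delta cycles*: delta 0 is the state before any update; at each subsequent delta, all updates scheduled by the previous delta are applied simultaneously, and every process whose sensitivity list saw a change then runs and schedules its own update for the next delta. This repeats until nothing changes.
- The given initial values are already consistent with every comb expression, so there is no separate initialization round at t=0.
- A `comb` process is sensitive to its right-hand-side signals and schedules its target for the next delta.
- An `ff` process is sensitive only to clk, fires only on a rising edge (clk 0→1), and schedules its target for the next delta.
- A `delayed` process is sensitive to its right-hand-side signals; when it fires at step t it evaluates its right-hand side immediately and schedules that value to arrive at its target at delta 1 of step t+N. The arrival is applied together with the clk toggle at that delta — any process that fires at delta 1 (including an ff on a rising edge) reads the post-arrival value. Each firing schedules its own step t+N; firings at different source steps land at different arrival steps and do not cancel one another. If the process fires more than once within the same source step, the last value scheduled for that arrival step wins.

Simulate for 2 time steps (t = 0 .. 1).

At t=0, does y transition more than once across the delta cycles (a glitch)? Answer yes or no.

[bits: u,r,x,q,v,clk,p,y]
t=0: Δ0=11011000 Δ1=11011100 Δ2=11010100 Δ3=11000110 Δ4=11010111 Δ5=11010110 | 5Δ
t=1: Δ0=11010110 Δ1=11110010 | 1Δ

yes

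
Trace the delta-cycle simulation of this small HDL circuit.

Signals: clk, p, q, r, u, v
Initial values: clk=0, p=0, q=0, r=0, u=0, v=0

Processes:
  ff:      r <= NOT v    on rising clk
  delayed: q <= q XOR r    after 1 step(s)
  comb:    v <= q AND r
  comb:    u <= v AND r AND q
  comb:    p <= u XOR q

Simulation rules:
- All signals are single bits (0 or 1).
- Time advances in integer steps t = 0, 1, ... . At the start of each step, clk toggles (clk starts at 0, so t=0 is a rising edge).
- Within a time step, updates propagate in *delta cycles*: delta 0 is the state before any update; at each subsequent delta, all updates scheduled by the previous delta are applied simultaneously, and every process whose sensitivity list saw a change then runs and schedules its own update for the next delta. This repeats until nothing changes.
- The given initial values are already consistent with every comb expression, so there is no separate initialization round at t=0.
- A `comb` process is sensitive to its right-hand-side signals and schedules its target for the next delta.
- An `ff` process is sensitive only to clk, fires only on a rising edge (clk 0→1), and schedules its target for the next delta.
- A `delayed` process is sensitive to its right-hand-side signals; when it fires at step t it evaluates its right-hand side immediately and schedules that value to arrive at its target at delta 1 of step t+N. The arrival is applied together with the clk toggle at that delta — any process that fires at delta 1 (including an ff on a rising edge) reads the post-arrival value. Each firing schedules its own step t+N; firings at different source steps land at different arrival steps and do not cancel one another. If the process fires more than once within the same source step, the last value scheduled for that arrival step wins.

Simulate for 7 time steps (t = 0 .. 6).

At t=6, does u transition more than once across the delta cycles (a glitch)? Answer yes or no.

no

[bits: r,v,u,p,clk,q]
t=0: Δ0=000000 Δ1=000010 Δ2=100010 | 2Δ
t=1: Δ0=100010 Δ1=100001 Δ2=110101 Δ3=111101 Δ4=111001 | 4Δ
t=2: Δ0=111001 Δ1=111010 Δ2=000110 Δ3=000010 | 3Δ
t=3: Δ0=000010 Δ1=000000 | 1Δ
t=4: Δ0=000000 Δ1=000010 Δ2=100010 | 2Δ
t=5: Δ0=100010 Δ1=100001 Δ2=110101 Δ3=111101 Δ4=111001 | 4Δ
t=6: Δ0=111001 Δ1=111010 Δ2=000110 Δ3=000010 | 3Δ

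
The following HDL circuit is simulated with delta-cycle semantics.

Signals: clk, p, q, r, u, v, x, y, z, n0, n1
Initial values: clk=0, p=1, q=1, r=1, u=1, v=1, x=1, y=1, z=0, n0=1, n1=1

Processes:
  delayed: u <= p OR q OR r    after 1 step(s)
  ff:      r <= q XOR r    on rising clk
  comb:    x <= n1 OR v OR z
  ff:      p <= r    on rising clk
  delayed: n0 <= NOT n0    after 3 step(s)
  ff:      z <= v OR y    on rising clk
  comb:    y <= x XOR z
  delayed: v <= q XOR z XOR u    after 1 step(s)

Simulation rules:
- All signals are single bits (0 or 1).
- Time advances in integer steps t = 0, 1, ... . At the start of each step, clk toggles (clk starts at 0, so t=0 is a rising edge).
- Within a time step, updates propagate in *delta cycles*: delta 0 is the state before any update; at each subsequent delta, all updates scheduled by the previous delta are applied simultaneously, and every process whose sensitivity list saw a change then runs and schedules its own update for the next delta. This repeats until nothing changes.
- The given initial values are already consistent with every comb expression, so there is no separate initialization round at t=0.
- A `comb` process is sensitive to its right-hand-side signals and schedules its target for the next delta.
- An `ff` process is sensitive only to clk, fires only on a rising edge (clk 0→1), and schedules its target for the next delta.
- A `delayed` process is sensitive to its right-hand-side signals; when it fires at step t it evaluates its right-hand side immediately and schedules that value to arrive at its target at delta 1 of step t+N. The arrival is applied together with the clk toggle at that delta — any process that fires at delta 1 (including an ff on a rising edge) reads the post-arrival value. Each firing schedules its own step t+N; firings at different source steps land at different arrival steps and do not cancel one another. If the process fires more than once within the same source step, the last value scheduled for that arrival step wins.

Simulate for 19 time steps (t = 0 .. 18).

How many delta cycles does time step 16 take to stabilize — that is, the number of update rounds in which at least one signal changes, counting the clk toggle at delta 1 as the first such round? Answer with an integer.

2

t0.Δ0 u=1 y=1 z=0 v=1 n1=1 clk=0 r=1 p=1 q=1 n0=1 x=1
t0.Δ1 u=1 y=1 z=0 v=1 n1=1 clk=1 r=1 p=1 q=1 n0=1 x=1
t0.Δ2 u=1 y=1 z=1 v=1 n1=1 clk=1 r=0 p=1 q=1 n0=1 x=1
t0.Δ3 u=1 y=0 z=1 v=1 n1=1 clk=1 r=0 p=1 q=1 n0=1 x=1
t1.Δ0 u=1 y=0 z=1 v=1 n1=1 clk=1 r=0 p=1 q=1 n0=1 x=1
t1.Δ1 u=1 y=0 z=1 v=1 n1=1 clk=0 r=0 p=1 q=1 n0=1 x=1
t2.Δ0 u=1 y=0 z=1 v=1 n1=1 clk=0 r=0 p=1 q=1 n0=1 x=1
t2.Δ1 u=1 y=0 z=1 v=1 n1=1 clk=1 r=0 p=1 q=1 n0=1 x=1
t2.Δ2 u=1 y=0 z=1 v=1 n1=1 clk=1 r=1 p=0 q=1 n0=1 x=1
t3.Δ0 u=1 y=0 z=1 v=1 n1=1 clk=1 r=1 p=0 q=1 n0=1 x=1
t3.Δ1 u=1 y=0 z=1 v=1 n1=1 clk=0 r=1 p=0 q=1 n0=1 x=1
t4.Δ0 u=1 y=0 z=1 v=1 n1=1 clk=0 r=1 p=0 q=1 n0=1 x=1
t4.Δ1 u=1 y=0 z=1 v=1 n1=1 clk=1 r=1 p=0 q=1 n0=1 x=1
t4.Δ2 u=1 y=0 z=1 v=1 n1=1 clk=1 r=0 p=1 q=1 n0=1 x=1
t5.Δ0 u=1 y=0 z=1 v=1 n1=1 clk=1 r=0 p=1 q=1 n0=1 x=1
t5.Δ1 u=1 y=0 z=1 v=1 n1=1 clk=0 r=0 p=1 q=1 n0=1 x=1
t6.Δ0 u=1 y=0 z=1 v=1 n1=1 clk=0 r=0 p=1 q=1 n0=1 x=1
t6.Δ1 u=1 y=0 z=1 v=1 n1=1 clk=1 r=0 p=1 q=1 n0=1 x=1
t6.Δ2 u=1 y=0 z=1 v=1 n1=1 clk=1 r=1 p=0 q=1 n0=1 x=1
t7.Δ0 u=1 y=0 z=1 v=1 n1=1 clk=1 r=1 p=0 q=1 n0=1 x=1
t7.Δ1 u=1 y=0 z=1 v=1 n1=1 clk=0 r=1 p=0 q=1 n0=1 x=1
t8.Δ0 u=1 y=0 z=1 v=1 n1=1 clk=0 r=1 p=0 q=1 n0=1 x=1
t8.Δ1 u=1 y=0 z=1 v=1 n1=1 clk=1 r=1 p=0 q=1 n0=1 x=1
t8.Δ2 u=1 y=0 z=1 v=1 n1=1 clk=1 r=0 p=1 q=1 n0=1 x=1
t9.Δ0 u=1 y=0 z=1 v=1 n1=1 clk=1 r=0 p=1 q=1 n0=1 x=1
t9.Δ1 u=1 y=0 z=1 v=1 n1=1 clk=0 r=0 p=1 q=1 n0=1 x=1
t10.Δ0 u=1 y=0 z=1 v=1 n1=1 clk=0 r=0 p=1 q=1 n0=1 x=1
t10.Δ1 u=1 y=0 z=1 v=1 n1=1 clk=1 r=0 p=1 q=1 n0=1 x=1
t10.Δ2 u=1 y=0 z=1 v=1 n1=1 clk=1 r=1 p=0 q=1 n0=1 x=1
t11.Δ0 u=1 y=0 z=1 v=1 n1=1 clk=1 r=1 p=0 q=1 n0=1 x=1
t11.Δ1 u=1 y=0 z=1 v=1 n1=1 clk=0 r=1 p=0 q=1 n0=1 x=1
t12.Δ0 u=1 y=0 z=1 v=1 n1=1 clk=0 r=1 p=0 q=1 n0=1 x=1
t12.Δ1 u=1 y=0 z=1 v=1 n1=1 clk=1 r=1 p=0 q=1 n0=1 x=1
t12.Δ2 u=1 y=0 z=1 v=1 n1=1 clk=1 r=0 p=1 q=1 n0=1 x=1
t13.Δ0 u=1 y=0 z=1 v=1 n1=1 clk=1 r=0 p=1 q=1 n0=1 x=1
t13.Δ1 u=1 y=0 z=1 v=1 n1=1 clk=0 r=0 p=1 q=1 n0=1 x=1
t14.Δ0 u=1 y=0 z=1 v=1 n1=1 clk=0 r=0 p=1 q=1 n0=1 x=1
t14.Δ1 u=1 y=0 z=1 v=1 n1=1 clk=1 r=0 p=1 q=1 n0=1 x=1
t14.Δ2 u=1 y=0 z=1 v=1 n1=1 clk=1 r=1 p=0 q=1 n0=1 x=1
t15.Δ0 u=1 y=0 z=1 v=1 n1=1 clk=1 r=1 p=0 q=1 n0=1 x=1
t15.Δ1 u=1 y=0 z=1 v=1 n1=1 clk=0 r=1 p=0 q=1 n0=1 x=1
t16.Δ0 u=1 y=0 z=1 v=1 n1=1 clk=0 r=1 p=0 q=1 n0=1 x=1
t16.Δ1 u=1 y=0 z=1 v=1 n1=1 clk=1 r=1 p=0 q=1 n0=1 x=1
t16.Δ2 u=1 y=0 z=1 v=1 n1=1 clk=1 r=0 p=1 q=1 n0=1 x=1
t17.Δ0 u=1 y=0 z=1 v=1 n1=1 clk=1 r=0 p=1 q=1 n0=1 x=1
t17.Δ1 u=1 y=0 z=1 v=1 n1=1 clk=0 r=0 p=1 q=1 n0=1 x=1
t18.Δ0 u=1 y=0 z=1 v=1 n1=1 clk=0 r=0 p=1 q=1 n0=1 x=1
t18.Δ1 u=1 y=0 z=1 v=1 n1=1 clk=1 r=0 p=1 q=1 n0=1 x=1
t18.Δ2 u=1 y=0 z=1 v=1 n1=1 clk=1 r=1 p=0 q=1 n0=1 x=1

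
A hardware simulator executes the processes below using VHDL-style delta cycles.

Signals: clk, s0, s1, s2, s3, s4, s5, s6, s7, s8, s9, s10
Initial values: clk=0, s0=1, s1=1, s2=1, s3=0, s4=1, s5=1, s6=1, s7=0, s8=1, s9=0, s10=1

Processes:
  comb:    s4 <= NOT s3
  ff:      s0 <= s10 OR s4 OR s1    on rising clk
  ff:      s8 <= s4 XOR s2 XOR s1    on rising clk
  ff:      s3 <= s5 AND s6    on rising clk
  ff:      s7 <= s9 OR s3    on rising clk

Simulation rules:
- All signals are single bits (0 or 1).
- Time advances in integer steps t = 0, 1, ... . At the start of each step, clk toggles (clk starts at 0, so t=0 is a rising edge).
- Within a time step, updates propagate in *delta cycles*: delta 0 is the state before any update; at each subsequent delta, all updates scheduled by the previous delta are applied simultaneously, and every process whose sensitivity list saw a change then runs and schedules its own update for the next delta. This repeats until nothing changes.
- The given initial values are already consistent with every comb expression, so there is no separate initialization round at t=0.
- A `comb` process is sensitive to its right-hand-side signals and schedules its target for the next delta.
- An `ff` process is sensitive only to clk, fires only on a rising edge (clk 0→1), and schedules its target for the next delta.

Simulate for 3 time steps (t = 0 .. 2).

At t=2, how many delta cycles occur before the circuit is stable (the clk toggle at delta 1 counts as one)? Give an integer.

2

t0.Δ0 s6=1 s9=0 s7=0 s1=1 s10=1 s8=1 s3=0 s0=1 s5=1 s4=1 clk=0 s2=1
t0.Δ1 s6=1 s9=0 s7=0 s1=1 s10=1 s8=1 s3=0 s0=1 s5=1 s4=1 clk=1 s2=1
t0.Δ2 s6=1 s9=0 s7=0 s1=1 s10=1 s8=1 s3=1 s0=1 s5=1 s4=1 clk=1 s2=1
t0.Δ3 s6=1 s9=0 s7=0 s1=1 s10=1 s8=1 s3=1 s0=1 s5=1 s4=0 clk=1 s2=1
t1.Δ0 s6=1 s9=0 s7=0 s1=1 s10=1 s8=1 s3=1 s0=1 s5=1 s4=0 clk=1 s2=1
t1.Δ1 s6=1 s9=0 s7=0 s1=1 s10=1 s8=1 s3=1 s0=1 s5=1 s4=0 clk=0 s2=1
t2.Δ0 s6=1 s9=0 s7=0 s1=1 s10=1 s8=1 s3=1 s0=1 s5=1 s4=0 clk=0 s2=1
t2.Δ1 s6=1 s9=0 s7=0 s1=1 s10=1 s8=1 s3=1 s0=1 s5=1 s4=0 clk=1 s2=1
t2.Δ2 s6=1 s9=0 s7=1 s1=1 s10=1 s8=0 s3=1 s0=1 s5=1 s4=0 clk=1 s2=1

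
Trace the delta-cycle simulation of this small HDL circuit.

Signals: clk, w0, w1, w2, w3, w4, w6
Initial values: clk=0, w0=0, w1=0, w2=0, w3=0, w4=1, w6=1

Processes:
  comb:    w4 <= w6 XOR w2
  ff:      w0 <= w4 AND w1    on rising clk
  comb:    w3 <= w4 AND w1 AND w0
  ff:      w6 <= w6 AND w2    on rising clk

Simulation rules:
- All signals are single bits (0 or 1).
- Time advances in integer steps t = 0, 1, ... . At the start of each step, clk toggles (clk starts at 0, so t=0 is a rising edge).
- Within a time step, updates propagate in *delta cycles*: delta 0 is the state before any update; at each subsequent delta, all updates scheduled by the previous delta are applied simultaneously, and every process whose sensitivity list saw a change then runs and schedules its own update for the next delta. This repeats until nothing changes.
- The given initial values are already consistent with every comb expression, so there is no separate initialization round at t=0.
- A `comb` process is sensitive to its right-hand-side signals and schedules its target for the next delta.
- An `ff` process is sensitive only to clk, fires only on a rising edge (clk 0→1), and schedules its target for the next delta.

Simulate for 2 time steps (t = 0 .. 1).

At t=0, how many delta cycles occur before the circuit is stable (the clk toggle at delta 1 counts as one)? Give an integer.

3

t=0 Δ0: w3=0 w6=1 w1=0 w4=1 w2=0 clk=0 w0=0
  Δ1: clk:0→1
  Δ2: w6:1→0
  Δ3: w4:1→0
  (3Δ to stable)
t=1 Δ0: w3=0 w6=0 w1=0 w4=0 w2=0 clk=1 w0=0
  Δ1: clk:1→0
  (1Δ to stable)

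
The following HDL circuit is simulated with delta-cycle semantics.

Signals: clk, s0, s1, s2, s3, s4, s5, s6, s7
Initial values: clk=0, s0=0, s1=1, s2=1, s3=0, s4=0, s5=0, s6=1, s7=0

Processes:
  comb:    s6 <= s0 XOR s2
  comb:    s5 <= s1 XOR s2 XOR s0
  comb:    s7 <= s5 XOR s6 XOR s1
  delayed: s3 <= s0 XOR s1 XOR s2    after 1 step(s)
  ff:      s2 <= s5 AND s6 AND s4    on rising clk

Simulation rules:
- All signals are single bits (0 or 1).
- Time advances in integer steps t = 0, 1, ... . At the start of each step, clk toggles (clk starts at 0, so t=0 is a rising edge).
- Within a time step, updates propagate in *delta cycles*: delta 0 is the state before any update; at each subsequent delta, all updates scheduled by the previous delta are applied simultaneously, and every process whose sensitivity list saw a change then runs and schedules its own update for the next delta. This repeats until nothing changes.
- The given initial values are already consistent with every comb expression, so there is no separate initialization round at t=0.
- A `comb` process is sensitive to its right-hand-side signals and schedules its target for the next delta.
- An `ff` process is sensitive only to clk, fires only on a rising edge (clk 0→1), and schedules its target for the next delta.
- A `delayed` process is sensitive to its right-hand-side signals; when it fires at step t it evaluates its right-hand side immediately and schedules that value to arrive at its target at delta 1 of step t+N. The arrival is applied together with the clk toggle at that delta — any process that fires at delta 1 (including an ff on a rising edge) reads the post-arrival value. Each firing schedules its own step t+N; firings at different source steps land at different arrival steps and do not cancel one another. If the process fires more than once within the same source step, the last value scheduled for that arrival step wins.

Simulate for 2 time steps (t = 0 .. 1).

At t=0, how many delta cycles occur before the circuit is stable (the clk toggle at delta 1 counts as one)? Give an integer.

3

[bits: s0,s1,s7,s6,s5,s2,clk,s3,s4]
t=0: Δ0=010101000 Δ1=010101100 Δ2=010100100 Δ3=010010100 | 3Δ
t=1: Δ0=010010100 Δ1=010010010 | 1Δ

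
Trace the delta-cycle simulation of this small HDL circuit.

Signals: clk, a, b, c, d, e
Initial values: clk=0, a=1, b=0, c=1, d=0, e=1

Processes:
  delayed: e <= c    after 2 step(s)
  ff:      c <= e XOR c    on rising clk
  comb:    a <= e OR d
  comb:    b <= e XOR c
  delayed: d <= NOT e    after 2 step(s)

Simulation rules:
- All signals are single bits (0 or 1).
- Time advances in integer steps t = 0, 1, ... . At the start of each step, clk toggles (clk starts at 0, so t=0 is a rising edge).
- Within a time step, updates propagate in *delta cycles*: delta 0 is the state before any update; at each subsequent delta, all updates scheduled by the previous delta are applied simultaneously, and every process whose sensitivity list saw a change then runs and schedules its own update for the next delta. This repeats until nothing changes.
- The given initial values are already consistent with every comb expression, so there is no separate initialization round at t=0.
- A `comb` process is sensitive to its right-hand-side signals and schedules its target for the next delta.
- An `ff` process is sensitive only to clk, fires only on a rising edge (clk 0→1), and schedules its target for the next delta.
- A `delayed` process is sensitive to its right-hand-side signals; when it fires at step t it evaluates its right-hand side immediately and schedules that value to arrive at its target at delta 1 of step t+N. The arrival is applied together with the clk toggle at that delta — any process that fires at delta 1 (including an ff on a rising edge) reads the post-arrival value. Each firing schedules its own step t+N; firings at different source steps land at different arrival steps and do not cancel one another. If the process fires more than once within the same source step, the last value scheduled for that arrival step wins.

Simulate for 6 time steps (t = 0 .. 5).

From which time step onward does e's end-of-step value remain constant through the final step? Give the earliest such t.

[bits: e,c,b,d,a,clk]
t=0: Δ0=110010 Δ1=110011 Δ2=100011 Δ3=101011 | 3Δ
t=1: Δ0=101011 Δ1=101010 | 1Δ
t=2: Δ0=101010 Δ1=001011 Δ2=000001 | 2Δ
t=3: Δ0=000001 Δ1=000000 | 1Δ
t=4: Δ0=000000 Δ1=000101 Δ2=000111 | 2Δ
t=5: Δ0=000111 Δ1=000110 | 1Δ

2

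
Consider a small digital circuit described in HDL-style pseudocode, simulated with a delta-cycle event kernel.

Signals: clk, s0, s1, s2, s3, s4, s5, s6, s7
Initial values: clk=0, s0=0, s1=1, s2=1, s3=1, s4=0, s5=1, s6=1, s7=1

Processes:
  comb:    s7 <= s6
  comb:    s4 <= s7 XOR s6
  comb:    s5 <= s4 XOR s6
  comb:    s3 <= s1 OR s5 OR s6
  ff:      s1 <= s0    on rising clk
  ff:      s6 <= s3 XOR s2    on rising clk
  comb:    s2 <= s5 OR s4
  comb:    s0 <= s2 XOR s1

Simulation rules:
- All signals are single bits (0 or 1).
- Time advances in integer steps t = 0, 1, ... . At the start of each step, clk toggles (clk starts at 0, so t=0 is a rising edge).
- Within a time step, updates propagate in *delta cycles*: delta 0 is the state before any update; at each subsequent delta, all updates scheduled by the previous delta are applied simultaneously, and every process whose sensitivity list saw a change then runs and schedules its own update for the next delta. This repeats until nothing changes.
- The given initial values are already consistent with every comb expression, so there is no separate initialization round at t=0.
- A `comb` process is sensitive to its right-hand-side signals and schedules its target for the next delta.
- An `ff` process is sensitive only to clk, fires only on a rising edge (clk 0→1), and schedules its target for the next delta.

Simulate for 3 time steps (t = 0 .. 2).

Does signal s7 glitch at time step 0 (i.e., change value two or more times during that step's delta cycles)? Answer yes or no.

no

t0.Δ0 s5=1 s2=1 s7=1 s1=1 s4=0 clk=0 s0=0 s3=1 s6=1
t0.Δ1 s5=1 s2=1 s7=1 s1=1 s4=0 clk=1 s0=0 s3=1 s6=1
t0.Δ2 s5=1 s2=1 s7=1 s1=0 s4=0 clk=1 s0=0 s3=1 s6=0
t0.Δ3 s5=0 s2=1 s7=0 s1=0 s4=1 clk=1 s0=1 s3=1 s6=0
t0.Δ4 s5=1 s2=1 s7=0 s1=0 s4=0 clk=1 s0=1 s3=0 s6=0
t0.Δ5 s5=0 s2=1 s7=0 s1=0 s4=0 clk=1 s0=1 s3=1 s6=0
t0.Δ6 s5=0 s2=0 s7=0 s1=0 s4=0 clk=1 s0=1 s3=0 s6=0
t0.Δ7 s5=0 s2=0 s7=0 s1=0 s4=0 clk=1 s0=0 s3=0 s6=0
t1.Δ0 s5=0 s2=0 s7=0 s1=0 s4=0 clk=1 s0=0 s3=0 s6=0
t1.Δ1 s5=0 s2=0 s7=0 s1=0 s4=0 clk=0 s0=0 s3=0 s6=0
t2.Δ0 s5=0 s2=0 s7=0 s1=0 s4=0 clk=0 s0=0 s3=0 s6=0
t2.Δ1 s5=0 s2=0 s7=0 s1=0 s4=0 clk=1 s0=0 s3=0 s6=0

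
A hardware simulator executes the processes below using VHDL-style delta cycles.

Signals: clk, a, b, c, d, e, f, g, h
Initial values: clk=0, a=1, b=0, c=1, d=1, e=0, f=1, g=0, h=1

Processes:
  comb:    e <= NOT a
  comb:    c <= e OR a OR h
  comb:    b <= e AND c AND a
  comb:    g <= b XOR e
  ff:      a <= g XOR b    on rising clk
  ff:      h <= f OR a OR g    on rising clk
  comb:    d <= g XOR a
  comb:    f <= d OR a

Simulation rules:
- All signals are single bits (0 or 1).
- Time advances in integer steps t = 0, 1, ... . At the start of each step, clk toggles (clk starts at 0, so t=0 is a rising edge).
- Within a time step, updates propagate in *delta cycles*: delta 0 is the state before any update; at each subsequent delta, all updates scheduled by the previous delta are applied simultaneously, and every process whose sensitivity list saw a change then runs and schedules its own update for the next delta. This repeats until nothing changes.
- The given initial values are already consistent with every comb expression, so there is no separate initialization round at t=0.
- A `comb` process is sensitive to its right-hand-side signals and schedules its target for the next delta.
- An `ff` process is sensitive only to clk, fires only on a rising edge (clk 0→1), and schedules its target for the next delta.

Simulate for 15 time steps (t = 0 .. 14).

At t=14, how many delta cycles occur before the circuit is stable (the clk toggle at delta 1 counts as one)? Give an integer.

[bits: e,g,f,clk,d,a,c,h,b]
t=0: Δ0=001011110 Δ1=001111110 Δ2=001110110 Δ3=101100110 Δ4=110100110 Δ5=110110110 Δ6=111110110 | 6Δ
t=1: Δ0=111110110 Δ1=111010110 | 1Δ
t=2: Δ0=111010110 Δ1=111110110 Δ2=111111110 Δ3=011101111 Δ4=011101110 Δ5=001101110 Δ6=001111110 | 6Δ
t=3: Δ0=001111110 Δ1=001011110 | 1Δ
t=4: Δ0=001011110 Δ1=001111110 Δ2=001110110 Δ3=101100110 Δ4=110100110 Δ5=110110110 Δ6=111110110 | 6Δ
t=5: Δ0=111110110 Δ1=111010110 | 1Δ
t=6: Δ0=111010110 Δ1=111110110 Δ2=111111110 Δ3=011101111 Δ4=011101110 Δ5=001101110 Δ6=001111110 | 6Δ
t=7: Δ0=001111110 Δ1=001011110 | 1Δ
t=8: Δ0=001011110 Δ1=001111110 Δ2=001110110 Δ3=101100110 Δ4=110100110 Δ5=110110110 Δ6=111110110 | 6Δ
t=9: Δ0=111110110 Δ1=111010110 | 1Δ
t=10: Δ0=111010110 Δ1=111110110 Δ2=111111110 Δ3=011101111 Δ4=011101110 Δ5=001101110 Δ6=001111110 | 6Δ
t=11: Δ0=001111110 Δ1=001011110 | 1Δ
t=12: Δ0=001011110 Δ1=001111110 Δ2=001110110 Δ3=101100110 Δ4=110100110 Δ5=110110110 Δ6=111110110 | 6Δ
t=13: Δ0=111110110 Δ1=111010110 | 1Δ
t=14: Δ0=111010110 Δ1=111110110 Δ2=111111110 Δ3=011101111 Δ4=011101110 Δ5=001101110 Δ6=001111110 | 6Δ

6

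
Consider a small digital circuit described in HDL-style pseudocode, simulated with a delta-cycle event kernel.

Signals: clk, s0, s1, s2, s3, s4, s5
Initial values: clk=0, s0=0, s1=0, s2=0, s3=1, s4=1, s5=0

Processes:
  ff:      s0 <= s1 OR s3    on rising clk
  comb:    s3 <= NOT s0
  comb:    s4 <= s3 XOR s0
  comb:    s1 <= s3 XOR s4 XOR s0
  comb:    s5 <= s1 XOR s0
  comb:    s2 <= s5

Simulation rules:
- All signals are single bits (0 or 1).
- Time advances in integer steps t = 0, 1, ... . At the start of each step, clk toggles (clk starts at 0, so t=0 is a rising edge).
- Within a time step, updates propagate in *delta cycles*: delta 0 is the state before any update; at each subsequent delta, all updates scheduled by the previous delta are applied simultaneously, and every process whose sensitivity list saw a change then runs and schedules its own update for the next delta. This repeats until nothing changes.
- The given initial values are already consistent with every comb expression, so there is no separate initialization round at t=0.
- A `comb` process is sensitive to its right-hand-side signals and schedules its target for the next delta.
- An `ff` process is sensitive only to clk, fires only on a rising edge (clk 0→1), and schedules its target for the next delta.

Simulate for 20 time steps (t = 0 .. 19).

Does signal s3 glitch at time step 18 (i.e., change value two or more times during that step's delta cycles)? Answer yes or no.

no

t=0 Δ0: s2=0 s4=1 s5=0 s1=0 clk=0 s3=1 s0=0
  Δ1: clk:0→1
  Δ2: s0:0→1
  Δ3: s4:1→0, s5:0→1, s1:0→1, s3:1→0
  Δ4: s2:0→1, s4:0→1, s5:1→0
  Δ5: s2:1→0, s1:1→0
  Δ6: s5:0→1
  Δ7: s2:0→1
  (7Δ to stable)
t=1 Δ0: s2=1 s4=1 s5=1 s1=0 clk=1 s3=0 s0=1
  Δ1: clk:1→0
  (1Δ to stable)
t=2 Δ0: s2=1 s4=1 s5=1 s1=0 clk=0 s3=0 s0=1
  Δ1: clk:0→1
  Δ2: s0:1→0
  Δ3: s4:1→0, s5:1→0, s1:0→1, s3:0→1
  Δ4: s2:1→0, s4:0→1, s5:0→1
  Δ5: s2:0→1, s1:1→0
  Δ6: s5:1→0
  Δ7: s2:1→0
  (7Δ to stable)
t=3 Δ0: s2=0 s4=1 s5=0 s1=0 clk=1 s3=1 s0=0
  Δ1: clk:1→0
  (1Δ to stable)
t=4 Δ0: s2=0 s4=1 s5=0 s1=0 clk=0 s3=1 s0=0
  Δ1: clk:0→1
  Δ2: s0:0→1
  Δ3: s4:1→0, s5:0→1, s1:0→1, s3:1→0
  Δ4: s2:0→1, s4:0→1, s5:1→0
  Δ5: s2:1→0, s1:1→0
  Δ6: s5:0→1
  Δ7: s2:0→1
  (7Δ to stable)
t=5 Δ0: s2=1 s4=1 s5=1 s1=0 clk=1 s3=0 s0=1
  Δ1: clk:1→0
  (1Δ to stable)
t=6 Δ0: s2=1 s4=1 s5=1 s1=0 clk=0 s3=0 s0=1
  Δ1: clk:0→1
  Δ2: s0:1→0
  Δ3: s4:1→0, s5:1→0, s1:0→1, s3:0→1
  Δ4: s2:1→0, s4:0→1, s5:0→1
  Δ5: s2:0→1, s1:1→0
  Δ6: s5:1→0
  Δ7: s2:1→0
  (7Δ to stable)
t=7 Δ0: s2=0 s4=1 s5=0 s1=0 clk=1 s3=1 s0=0
  Δ1: clk:1→0
  (1Δ to stable)
t=8 Δ0: s2=0 s4=1 s5=0 s1=0 clk=0 s3=1 s0=0
  Δ1: clk:0→1
  Δ2: s0:0→1
  Δ3: s4:1→0, s5:0→1, s1:0→1, s3:1→0
  Δ4: s2:0→1, s4:0→1, s5:1→0
  Δ5: s2:1→0, s1:1→0
  Δ6: s5:0→1
  Δ7: s2:0→1
  (7Δ to stable)
t=9 Δ0: s2=1 s4=1 s5=1 s1=0 clk=1 s3=0 s0=1
  Δ1: clk:1→0
  (1Δ to stable)
t=10 Δ0: s2=1 s4=1 s5=1 s1=0 clk=0 s3=0 s0=1
  Δ1: clk:0→1
  Δ2: s0:1→0
  Δ3: s4:1→0, s5:1→0, s1:0→1, s3:0→1
  Δ4: s2:1→0, s4:0→1, s5:0→1
  Δ5: s2:0→1, s1:1→0
  Δ6: s5:1→0
  Δ7: s2:1→0
  (7Δ to stable)
t=11 Δ0: s2=0 s4=1 s5=0 s1=0 clk=1 s3=1 s0=0
  Δ1: clk:1→0
  (1Δ to stable)
t=12 Δ0: s2=0 s4=1 s5=0 s1=0 clk=0 s3=1 s0=0
  Δ1: clk:0→1
  Δ2: s0:0→1
  Δ3: s4:1→0, s5:0→1, s1:0→1, s3:1→0
  Δ4: s2:0→1, s4:0→1, s5:1→0
  Δ5: s2:1→0, s1:1→0
  Δ6: s5:0→1
  Δ7: s2:0→1
  (7Δ to stable)
t=13 Δ0: s2=1 s4=1 s5=1 s1=0 clk=1 s3=0 s0=1
  Δ1: clk:1→0
  (1Δ to stable)
t=14 Δ0: s2=1 s4=1 s5=1 s1=0 clk=0 s3=0 s0=1
  Δ1: clk:0→1
  Δ2: s0:1→0
  Δ3: s4:1→0, s5:1→0, s1:0→1, s3:0→1
  Δ4: s2:1→0, s4:0→1, s5:0→1
  Δ5: s2:0→1, s1:1→0
  Δ6: s5:1→0
  Δ7: s2:1→0
  (7Δ to stable)
t=15 Δ0: s2=0 s4=1 s5=0 s1=0 clk=1 s3=1 s0=0
  Δ1: clk:1→0
  (1Δ to stable)
t=16 Δ0: s2=0 s4=1 s5=0 s1=0 clk=0 s3=1 s0=0
  Δ1: clk:0→1
  Δ2: s0:0→1
  Δ3: s4:1→0, s5:0→1, s1:0→1, s3:1→0
  Δ4: s2:0→1, s4:0→1, s5:1→0
  Δ5: s2:1→0, s1:1→0
  Δ6: s5:0→1
  Δ7: s2:0→1
  (7Δ to stable)
t=17 Δ0: s2=1 s4=1 s5=1 s1=0 clk=1 s3=0 s0=1
  Δ1: clk:1→0
  (1Δ to stable)
t=18 Δ0: s2=1 s4=1 s5=1 s1=0 clk=0 s3=0 s0=1
  Δ1: clk:0→1
  Δ2: s0:1→0
  Δ3: s4:1→0, s5:1→0, s1:0→1, s3:0→1
  Δ4: s2:1→0, s4:0→1, s5:0→1
  Δ5: s2:0→1, s1:1→0
  Δ6: s5:1→0
  Δ7: s2:1→0
  (7Δ to stable)
t=19 Δ0: s2=0 s4=1 s5=0 s1=0 clk=1 s3=1 s0=0
  Δ1: clk:1→0
  (1Δ to stable)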